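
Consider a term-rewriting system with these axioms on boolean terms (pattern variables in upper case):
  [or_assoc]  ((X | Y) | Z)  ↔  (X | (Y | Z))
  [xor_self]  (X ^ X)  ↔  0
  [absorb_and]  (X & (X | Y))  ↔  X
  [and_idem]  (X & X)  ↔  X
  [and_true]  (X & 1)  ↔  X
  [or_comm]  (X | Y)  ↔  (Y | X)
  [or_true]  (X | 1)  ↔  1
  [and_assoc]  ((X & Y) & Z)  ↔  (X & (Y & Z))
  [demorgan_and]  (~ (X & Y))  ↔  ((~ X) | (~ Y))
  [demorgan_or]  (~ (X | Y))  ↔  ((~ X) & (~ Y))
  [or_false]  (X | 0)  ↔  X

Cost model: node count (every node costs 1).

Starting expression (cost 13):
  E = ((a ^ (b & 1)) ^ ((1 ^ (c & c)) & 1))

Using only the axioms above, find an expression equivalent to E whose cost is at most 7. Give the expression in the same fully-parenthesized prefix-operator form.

step 1: and_idem (→) rewrites (c & c) into c, now ((a ^ (b & 1)) ^ ((1 ^ c) & 1))
step 2: and_true (→) rewrites ((1 ^ c) & 1) into (1 ^ c), now ((a ^ (b & 1)) ^ (1 ^ c))
step 3: and_true (→) rewrites (b & 1) into b, reaching cost 7 (bound 7)

((a ^ b) ^ (1 ^ c))   [cost 7]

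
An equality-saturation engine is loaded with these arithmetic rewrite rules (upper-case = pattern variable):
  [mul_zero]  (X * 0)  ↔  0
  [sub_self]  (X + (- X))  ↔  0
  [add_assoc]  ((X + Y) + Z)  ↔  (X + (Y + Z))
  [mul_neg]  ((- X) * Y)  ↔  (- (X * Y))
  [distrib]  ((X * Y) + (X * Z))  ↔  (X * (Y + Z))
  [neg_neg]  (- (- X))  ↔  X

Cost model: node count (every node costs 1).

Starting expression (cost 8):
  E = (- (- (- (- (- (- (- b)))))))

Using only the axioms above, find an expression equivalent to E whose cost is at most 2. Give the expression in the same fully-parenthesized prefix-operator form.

(- b)   [cost 2]

step 1: neg_neg (→) rewrites (- (- (- b))) into (- b), now (- (- (- (- (- b)))))
step 2: neg_neg (→) rewrites (- (- (- (- (- b))))) into (- (- (- b)))
step 3: neg_neg (→) rewrites (- (- (- b))) into (- b), reaching cost 2 (bound 2)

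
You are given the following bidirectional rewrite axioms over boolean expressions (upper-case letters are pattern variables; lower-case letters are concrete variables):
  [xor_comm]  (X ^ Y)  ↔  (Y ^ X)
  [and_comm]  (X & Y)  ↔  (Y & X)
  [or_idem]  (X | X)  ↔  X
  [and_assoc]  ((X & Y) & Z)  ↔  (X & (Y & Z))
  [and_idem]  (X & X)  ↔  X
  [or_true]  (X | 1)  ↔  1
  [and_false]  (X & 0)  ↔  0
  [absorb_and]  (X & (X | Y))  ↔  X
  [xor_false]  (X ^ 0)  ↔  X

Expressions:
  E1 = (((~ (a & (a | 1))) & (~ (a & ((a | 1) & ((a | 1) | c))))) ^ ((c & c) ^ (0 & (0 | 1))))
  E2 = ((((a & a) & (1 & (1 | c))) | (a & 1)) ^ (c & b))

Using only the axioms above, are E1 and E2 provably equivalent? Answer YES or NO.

NO

The axioms are sound identities: if E1 ↔* E2 then E1 and E2 evaluate identically under any assignment.
Under a=0, b=0, c=0: E1 evaluates to 1, E2 to 0. Distinct ⇒ no rewrite sequence connects them.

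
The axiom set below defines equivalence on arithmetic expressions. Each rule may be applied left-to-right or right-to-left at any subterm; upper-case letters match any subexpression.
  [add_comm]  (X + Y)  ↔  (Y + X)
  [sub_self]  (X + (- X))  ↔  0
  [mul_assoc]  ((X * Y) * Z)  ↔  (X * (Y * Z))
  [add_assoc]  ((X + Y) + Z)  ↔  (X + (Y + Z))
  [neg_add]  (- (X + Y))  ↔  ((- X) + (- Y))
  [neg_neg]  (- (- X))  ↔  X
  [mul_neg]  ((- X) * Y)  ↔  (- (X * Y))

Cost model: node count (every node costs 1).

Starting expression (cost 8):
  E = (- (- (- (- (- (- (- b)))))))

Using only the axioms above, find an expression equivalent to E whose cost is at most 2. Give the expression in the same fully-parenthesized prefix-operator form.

1. [neg_neg →] (- (- (- (- (- (- b))))))  →  (- (- (- (- b))));  E = (- (- (- (- (- b)))))
2. [neg_neg →] (- (- (- (- (- b)))))  →  (- (- (- b)))
3. [neg_neg →] (- (- (- b)))  →  (- b);  cost 2 ≤ 2, done

(- b)   [cost 2]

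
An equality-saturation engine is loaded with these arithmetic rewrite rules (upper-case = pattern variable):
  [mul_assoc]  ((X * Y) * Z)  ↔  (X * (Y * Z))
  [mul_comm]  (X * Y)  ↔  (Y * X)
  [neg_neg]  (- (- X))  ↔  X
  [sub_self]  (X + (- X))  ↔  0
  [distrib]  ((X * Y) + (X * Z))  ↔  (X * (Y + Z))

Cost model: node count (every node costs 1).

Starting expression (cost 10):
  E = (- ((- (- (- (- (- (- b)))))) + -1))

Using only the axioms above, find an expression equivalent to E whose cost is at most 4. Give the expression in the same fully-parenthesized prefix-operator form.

1. [neg_neg →] (- (- (- b)))  →  (- b);  E = (- ((- (- (- (- b)))) + -1))
2. [neg_neg →] (- (- (- (- b))))  →  (- (- b));  E = (- ((- (- b)) + -1))
3. [neg_neg →] (- (- b))  →  b;  cost 4 ≤ 4, done

(- (b + -1))   [cost 4]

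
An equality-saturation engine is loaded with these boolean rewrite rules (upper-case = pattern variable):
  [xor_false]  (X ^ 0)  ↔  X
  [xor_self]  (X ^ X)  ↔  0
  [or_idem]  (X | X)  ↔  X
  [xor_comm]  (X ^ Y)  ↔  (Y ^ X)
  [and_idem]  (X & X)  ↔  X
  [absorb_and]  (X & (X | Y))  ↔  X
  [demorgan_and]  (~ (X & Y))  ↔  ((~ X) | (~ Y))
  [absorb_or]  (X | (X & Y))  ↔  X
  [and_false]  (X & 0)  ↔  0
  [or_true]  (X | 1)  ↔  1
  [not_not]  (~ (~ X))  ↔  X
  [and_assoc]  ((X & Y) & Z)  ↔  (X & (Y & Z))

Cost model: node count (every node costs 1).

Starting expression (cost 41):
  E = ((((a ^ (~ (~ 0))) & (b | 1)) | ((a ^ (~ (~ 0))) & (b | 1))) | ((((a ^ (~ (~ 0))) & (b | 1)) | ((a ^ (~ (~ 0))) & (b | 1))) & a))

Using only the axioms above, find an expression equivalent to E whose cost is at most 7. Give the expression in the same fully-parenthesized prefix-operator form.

(1) ((((a ^ (~ (~ 0))) & (b | 1)) | ((a ^ (~ (~ 0))) & (b | 1))) | ((((a ^ (~ (~ 0))) & (b | 1)) | ((a ^ (~ (~ 0))) & (b | 1))) & a))  =[absorb_or →]=  (((a ^ (~ (~ 0))) & (b | 1)) | ((a ^ (~ (~ 0))) & (b | 1)))
(2) (((a ^ (~ (~ 0))) & (b | 1)) | ((a ^ (~ (~ 0))) & (b | 1)))  =[or_idem →]=  ((a ^ (~ (~ 0))) & (b | 1))
(3) (~ (~ 0))  =[not_not →]=  0    ⊢ cost 7, within 7

((a ^ 0) & (b | 1))   [cost 7]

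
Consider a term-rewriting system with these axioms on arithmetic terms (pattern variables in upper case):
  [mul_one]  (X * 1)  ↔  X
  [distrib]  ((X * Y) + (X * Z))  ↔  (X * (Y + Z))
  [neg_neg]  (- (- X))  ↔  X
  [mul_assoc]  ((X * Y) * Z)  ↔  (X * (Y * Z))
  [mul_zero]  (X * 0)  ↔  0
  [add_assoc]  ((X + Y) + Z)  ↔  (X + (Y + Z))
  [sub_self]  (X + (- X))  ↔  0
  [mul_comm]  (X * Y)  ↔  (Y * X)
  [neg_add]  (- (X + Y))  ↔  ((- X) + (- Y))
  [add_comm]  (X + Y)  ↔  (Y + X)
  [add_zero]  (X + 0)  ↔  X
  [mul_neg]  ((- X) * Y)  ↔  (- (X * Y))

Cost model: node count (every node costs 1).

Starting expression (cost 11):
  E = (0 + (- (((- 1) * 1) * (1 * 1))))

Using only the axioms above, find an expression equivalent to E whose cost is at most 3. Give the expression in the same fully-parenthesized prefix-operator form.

(1 + 0)   [cost 3]

1. [mul_one →] ((- 1) * 1)  →  (- 1);  E = (0 + (- ((- 1) * (1 * 1))))
2. [add_comm →] (0 + (- ((- 1) * (1 * 1))))  →  ((- ((- 1) * (1 * 1))) + 0)
3. [mul_one →] (1 * 1)  →  1;  E = ((- ((- 1) * 1)) + 0)
4. [mul_one →] ((- 1) * 1)  →  (- 1);  E = ((- (- 1)) + 0)
5. [neg_neg →] (- (- 1))  →  1;  cost 3 ≤ 3, done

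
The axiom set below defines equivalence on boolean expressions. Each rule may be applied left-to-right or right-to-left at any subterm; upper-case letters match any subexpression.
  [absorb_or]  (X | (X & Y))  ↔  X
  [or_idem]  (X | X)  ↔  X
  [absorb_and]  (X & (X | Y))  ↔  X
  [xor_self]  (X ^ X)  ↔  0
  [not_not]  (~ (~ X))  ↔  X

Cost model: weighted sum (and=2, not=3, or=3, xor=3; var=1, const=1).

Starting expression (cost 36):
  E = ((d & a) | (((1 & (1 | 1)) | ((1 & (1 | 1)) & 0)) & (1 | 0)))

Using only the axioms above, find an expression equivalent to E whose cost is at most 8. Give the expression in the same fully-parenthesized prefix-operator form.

((d & a) | 1)   [cost 8]

step 1: absorb_or (→) rewrites ((1 & (1 | 1)) | ((1 & (1 | 1)) & 0)) into (1 & (1 | 1)), now ((d & a) | ((1 & (1 | 1)) & (1 | 0)))
step 2: absorb_and (→) rewrites (1 & (1 | 1)) into 1, now ((d & a) | (1 & (1 | 0)))
step 3: absorb_and (→) rewrites (1 & (1 | 0)) into 1, reaching cost 8 (bound 8)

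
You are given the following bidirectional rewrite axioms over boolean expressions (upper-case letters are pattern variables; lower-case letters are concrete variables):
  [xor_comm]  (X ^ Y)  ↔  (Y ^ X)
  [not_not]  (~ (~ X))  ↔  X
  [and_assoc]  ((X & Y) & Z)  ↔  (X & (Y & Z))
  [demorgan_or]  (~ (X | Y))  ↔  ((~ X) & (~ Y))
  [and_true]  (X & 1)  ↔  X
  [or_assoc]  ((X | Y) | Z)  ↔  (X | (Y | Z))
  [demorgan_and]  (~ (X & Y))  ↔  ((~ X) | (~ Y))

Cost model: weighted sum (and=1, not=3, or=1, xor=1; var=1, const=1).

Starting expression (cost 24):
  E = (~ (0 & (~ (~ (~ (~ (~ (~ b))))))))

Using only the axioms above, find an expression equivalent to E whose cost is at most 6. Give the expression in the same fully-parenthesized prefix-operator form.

step 1: not_not (→) rewrites (~ (~ (~ b))) into (~ b), now (~ (0 & (~ (~ (~ (~ b))))))
step 2: not_not (→) rewrites (~ (~ (~ (~ b)))) into (~ (~ b)), now (~ (0 & (~ (~ b))))
step 3: not_not (→) rewrites (~ (~ b)) into b, reaching cost 6 (bound 6)

(~ (0 & b))   [cost 6]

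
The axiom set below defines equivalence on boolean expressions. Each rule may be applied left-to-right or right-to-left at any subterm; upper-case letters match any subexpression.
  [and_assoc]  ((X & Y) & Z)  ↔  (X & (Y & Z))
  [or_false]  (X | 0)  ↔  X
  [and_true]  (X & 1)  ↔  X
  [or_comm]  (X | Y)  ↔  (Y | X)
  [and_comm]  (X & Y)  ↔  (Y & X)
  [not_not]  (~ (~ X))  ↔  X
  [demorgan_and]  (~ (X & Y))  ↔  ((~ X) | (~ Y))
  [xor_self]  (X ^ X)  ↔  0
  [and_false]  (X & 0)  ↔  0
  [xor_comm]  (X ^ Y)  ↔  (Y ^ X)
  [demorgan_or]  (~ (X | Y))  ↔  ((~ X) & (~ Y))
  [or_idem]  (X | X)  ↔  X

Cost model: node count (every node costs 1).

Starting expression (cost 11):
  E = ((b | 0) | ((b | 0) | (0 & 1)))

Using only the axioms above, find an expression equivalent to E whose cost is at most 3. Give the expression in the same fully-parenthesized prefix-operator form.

(b | 0)   [cost 3]

1. [and_true →] (0 & 1)  →  0;  E = ((b | 0) | ((b | 0) | 0))
2. [or_false →] (b | 0)  →  b;  E = ((b | 0) | (b | 0))
3. [or_idem →] ((b | 0) | (b | 0))  →  (b | 0);  cost 3 ≤ 3, done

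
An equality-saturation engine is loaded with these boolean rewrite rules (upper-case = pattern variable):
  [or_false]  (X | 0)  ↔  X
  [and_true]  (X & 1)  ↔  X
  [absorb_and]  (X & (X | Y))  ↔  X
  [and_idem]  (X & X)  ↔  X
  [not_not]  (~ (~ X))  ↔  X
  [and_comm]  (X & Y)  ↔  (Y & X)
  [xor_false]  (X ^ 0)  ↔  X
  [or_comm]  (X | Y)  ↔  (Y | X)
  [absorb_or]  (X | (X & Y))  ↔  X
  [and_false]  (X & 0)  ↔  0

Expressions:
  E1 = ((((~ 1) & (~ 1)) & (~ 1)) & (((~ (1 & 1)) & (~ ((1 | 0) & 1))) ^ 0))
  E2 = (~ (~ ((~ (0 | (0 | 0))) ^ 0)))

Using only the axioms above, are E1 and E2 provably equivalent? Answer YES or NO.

NO

All listed rules preserve value, hence provable equivalence implies equal values everywhere; look for a separating assignment.
the empty assignment (no variables occur) gives E1 ↦ 0, E2 ↦ 1; values differ ⇒ not provably equivalent.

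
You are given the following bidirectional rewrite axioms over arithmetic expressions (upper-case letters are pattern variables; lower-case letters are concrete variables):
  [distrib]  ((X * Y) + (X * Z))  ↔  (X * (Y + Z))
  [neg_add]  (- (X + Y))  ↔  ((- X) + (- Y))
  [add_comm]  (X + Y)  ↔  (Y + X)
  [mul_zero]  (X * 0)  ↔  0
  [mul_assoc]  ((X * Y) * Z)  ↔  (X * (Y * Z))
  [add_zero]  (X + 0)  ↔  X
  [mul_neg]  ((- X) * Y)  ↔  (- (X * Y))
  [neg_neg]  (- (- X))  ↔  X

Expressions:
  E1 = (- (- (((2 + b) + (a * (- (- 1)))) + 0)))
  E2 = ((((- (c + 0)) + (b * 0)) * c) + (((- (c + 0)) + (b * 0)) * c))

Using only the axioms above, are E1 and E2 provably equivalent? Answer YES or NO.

NO

The axioms are sound identities: if E1 ↔* E2 then E1 and E2 evaluate identically under any assignment.
Under a=0, b=0, c=0: E1 evaluates to 2, E2 to 0. Distinct ⇒ no rewrite sequence connects them.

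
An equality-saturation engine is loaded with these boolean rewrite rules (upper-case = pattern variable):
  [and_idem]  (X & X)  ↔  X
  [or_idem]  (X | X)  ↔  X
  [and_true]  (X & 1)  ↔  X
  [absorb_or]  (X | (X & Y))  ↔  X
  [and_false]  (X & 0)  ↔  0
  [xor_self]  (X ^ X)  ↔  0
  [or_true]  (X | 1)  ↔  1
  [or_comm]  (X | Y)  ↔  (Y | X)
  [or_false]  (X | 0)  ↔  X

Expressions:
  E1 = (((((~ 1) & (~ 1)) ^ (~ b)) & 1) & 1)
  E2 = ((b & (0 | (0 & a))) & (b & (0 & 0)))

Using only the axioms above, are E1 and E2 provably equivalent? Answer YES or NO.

NO

All listed rules preserve value, hence provable equivalence implies equal values everywhere; look for a separating assignment.
a=0, b=0 gives E1 ↦ 1, E2 ↦ 0; values differ ⇒ not provably equivalent.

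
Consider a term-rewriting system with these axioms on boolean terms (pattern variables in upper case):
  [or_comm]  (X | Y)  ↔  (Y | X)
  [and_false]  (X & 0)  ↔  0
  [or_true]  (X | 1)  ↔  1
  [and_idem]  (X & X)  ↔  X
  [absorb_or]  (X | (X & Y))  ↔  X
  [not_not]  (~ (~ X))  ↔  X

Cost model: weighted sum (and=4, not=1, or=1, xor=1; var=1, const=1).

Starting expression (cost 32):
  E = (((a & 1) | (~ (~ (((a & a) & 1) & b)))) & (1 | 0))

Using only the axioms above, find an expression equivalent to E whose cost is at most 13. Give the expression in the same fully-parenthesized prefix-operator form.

step 1: not_not (→) rewrites (~ (~ (((a & a) & 1) & b))) into (((a & a) & 1) & b), now (((a & 1) | (((a & a) & 1) & b)) & (1 | 0))
step 2: and_idem (→) rewrites (a & a) into a, now (((a & 1) | ((a & 1) & b)) & (1 | 0))
step 3: absorb_or (→) rewrites ((a & 1) | ((a & 1) & b)) into (a & 1), reaching cost 13 (bound 13)

((a & 1) & (1 | 0))   [cost 13]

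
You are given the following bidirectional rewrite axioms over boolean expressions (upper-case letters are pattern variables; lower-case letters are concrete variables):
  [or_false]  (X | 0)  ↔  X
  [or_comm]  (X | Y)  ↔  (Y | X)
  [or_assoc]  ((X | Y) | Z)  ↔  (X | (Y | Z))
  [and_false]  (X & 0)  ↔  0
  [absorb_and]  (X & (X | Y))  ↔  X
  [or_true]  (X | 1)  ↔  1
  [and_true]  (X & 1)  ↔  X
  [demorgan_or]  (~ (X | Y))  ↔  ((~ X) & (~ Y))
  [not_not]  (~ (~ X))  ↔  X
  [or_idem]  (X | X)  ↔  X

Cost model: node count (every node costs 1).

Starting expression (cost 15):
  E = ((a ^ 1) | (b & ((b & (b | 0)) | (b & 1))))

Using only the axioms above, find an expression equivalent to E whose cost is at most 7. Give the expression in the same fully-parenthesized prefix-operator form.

(1) (b & (b | 0))  =[absorb_and →]=  b    ⊢ ((a ^ 1) | (b & (b | (b & 1))))
(2) (b & 1)  =[and_true →]=  b    ⊢ ((a ^ 1) | (b & (b | b)))
(3) (b | b)  =[or_idem →]=  b    ⊢ cost 7, within 7

((a ^ 1) | (b & b))   [cost 7]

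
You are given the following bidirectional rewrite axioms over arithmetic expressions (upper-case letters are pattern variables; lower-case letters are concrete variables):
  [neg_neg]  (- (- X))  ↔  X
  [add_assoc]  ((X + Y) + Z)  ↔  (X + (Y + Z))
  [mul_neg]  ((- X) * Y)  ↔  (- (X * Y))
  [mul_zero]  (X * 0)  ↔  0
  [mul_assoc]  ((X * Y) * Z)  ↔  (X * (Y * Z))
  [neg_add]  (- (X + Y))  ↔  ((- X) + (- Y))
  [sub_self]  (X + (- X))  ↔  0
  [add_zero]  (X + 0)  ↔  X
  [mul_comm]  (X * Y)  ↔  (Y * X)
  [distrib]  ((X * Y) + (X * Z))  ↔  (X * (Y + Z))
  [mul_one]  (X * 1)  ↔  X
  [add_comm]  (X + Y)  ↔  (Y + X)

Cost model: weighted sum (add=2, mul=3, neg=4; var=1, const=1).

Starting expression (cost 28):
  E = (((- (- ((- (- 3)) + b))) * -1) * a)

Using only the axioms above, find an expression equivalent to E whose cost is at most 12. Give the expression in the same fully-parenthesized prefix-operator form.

(((3 + b) * -1) * a)   [cost 12]

step 1: neg_neg (→) rewrites (- (- ((- (- 3)) + b))) into ((- (- 3)) + b), now ((((- (- 3)) + b) * -1) * a)
step 2: neg_neg (→) rewrites (- (- 3)) into 3, reaching cost 12 (bound 12)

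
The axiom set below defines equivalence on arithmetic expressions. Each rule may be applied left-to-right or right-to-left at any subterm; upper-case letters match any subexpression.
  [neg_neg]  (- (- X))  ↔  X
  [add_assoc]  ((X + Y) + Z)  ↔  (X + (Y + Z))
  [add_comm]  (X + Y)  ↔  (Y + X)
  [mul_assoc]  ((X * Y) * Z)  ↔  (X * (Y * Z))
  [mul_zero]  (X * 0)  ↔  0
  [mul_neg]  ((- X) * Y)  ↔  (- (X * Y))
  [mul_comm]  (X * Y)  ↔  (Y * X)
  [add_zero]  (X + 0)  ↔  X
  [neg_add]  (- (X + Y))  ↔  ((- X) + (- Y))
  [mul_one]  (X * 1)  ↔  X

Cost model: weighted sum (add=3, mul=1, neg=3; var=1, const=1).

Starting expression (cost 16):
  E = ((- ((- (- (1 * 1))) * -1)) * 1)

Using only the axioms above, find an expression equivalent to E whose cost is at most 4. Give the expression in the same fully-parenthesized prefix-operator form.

(- -1)   [cost 4]

1. [mul_one →] ((- ((- (- (1 * 1))) * -1)) * 1)  →  (- ((- (- (1 * 1))) * -1))
2. [mul_one →] (1 * 1)  →  1;  E = (- ((- (- 1)) * -1))
3. [mul_comm →] ((- (- 1)) * -1)  →  (-1 * (- (- 1)));  E = (- (-1 * (- (- 1))))
4. [neg_neg →] (- (- 1))  →  1;  E = (- (-1 * 1))
5. [mul_one →] (-1 * 1)  →  -1;  cost 4 ≤ 4, done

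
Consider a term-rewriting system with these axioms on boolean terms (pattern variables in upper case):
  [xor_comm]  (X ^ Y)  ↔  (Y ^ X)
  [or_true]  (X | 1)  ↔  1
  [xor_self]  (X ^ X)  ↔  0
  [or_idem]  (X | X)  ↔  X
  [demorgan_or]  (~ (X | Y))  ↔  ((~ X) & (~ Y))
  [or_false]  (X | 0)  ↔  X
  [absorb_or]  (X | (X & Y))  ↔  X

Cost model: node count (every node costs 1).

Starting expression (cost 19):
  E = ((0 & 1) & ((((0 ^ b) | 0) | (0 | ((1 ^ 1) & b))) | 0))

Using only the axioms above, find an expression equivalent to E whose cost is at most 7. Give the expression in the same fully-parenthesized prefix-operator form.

((0 & 1) & (0 ^ b))   [cost 7]

1. [xor_self →] (1 ^ 1)  →  0;  E = ((0 & 1) & ((((0 ^ b) | 0) | (0 | (0 & b))) | 0))
2. [or_false →] ((0 ^ b) | 0)  →  (0 ^ b);  E = ((0 & 1) & (((0 ^ b) | (0 | (0 & b))) | 0))
3. [or_false →] (((0 ^ b) | (0 | (0 & b))) | 0)  →  ((0 ^ b) | (0 | (0 & b)));  E = ((0 & 1) & ((0 ^ b) | (0 | (0 & b))))
4. [absorb_or →] (0 | (0 & b))  →  0;  E = ((0 & 1) & ((0 ^ b) | 0))
5. [or_false →] ((0 ^ b) | 0)  →  (0 ^ b);  cost 7 ≤ 7, done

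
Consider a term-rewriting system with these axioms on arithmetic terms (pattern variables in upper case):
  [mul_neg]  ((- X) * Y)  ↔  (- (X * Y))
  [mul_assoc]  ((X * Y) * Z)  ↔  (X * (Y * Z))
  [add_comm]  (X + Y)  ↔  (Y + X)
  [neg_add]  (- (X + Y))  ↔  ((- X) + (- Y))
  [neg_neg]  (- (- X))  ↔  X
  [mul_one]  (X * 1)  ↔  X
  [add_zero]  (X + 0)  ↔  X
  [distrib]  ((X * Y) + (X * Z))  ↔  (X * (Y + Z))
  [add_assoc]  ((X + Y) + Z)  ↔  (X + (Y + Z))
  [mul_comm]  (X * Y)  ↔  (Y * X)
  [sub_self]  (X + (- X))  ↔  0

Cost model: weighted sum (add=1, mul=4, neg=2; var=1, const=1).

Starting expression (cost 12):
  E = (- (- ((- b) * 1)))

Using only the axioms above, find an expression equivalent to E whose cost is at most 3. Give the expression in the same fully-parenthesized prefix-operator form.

(- b)   [cost 3]

(1) (- (- ((- b) * 1)))  =[neg_neg →]=  ((- b) * 1)
(2) ((- b) * 1)  =[mul_neg →]=  (- (b * 1))
(3) (b * 1)  =[mul_one →]=  b    ⊢ cost 3, within 3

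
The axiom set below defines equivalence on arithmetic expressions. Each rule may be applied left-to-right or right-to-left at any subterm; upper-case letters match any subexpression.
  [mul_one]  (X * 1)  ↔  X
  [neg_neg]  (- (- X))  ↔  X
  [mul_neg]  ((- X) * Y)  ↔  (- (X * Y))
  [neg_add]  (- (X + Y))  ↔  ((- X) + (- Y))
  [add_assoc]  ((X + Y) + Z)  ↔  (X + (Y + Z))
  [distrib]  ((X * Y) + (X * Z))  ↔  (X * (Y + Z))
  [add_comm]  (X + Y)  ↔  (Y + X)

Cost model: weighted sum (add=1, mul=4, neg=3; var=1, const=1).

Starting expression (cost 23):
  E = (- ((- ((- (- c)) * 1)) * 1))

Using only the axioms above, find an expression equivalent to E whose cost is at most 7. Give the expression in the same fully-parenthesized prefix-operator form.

(- (- c))   [cost 7]

1. [mul_one →] ((- (- c)) * 1)  →  (- (- c));  E = (- ((- (- (- c))) * 1))
2. [neg_neg →] (- (- c))  →  c;  E = (- ((- c) * 1))
3. [mul_one →] ((- c) * 1)  →  (- c);  cost 7 ≤ 7, done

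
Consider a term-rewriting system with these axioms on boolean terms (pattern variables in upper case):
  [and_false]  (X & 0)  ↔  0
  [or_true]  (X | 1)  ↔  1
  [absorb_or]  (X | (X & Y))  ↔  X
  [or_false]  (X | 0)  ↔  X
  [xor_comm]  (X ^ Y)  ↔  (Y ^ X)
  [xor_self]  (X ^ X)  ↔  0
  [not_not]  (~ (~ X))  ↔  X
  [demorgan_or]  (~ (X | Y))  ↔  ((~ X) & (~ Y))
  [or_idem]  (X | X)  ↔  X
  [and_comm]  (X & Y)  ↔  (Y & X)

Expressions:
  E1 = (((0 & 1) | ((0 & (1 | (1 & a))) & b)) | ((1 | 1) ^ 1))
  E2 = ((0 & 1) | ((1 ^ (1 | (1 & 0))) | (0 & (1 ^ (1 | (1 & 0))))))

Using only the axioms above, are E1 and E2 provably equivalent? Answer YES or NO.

YES

(1) (1 | 1)  =[or_idem →]=  1    ⊢ (((0 & 1) | ((0 & (1 | (1 & a))) & b)) | (1 ^ 1))
(2) (1 | (1 & a))  =[absorb_or →]=  1    ⊢ (((0 & 1) | ((0 & 1) & b)) | (1 ^ 1))
(3) ((0 & 1) | ((0 & 1) & b))  =[absorb_or →]=  (0 & 1)    ⊢ ((0 & 1) | (1 ^ 1))
(4) 1  =[absorb_or ←]=  (1 | (1 & 0))    ⊢ ((0 & 1) | (1 ^ (1 | (1 & 0))))
(5) (1 ^ (1 | (1 & 0)))  =[absorb_or ←]=  ((1 ^ (1 | (1 & 0))) | ((1 ^ (1 | (1 & 0))) & 0))    ⊢ ((0 & 1) | ((1 ^ (1 | (1 & 0))) | ((1 ^ (1 | (1 & 0))) & 0)))
(6) ((1 ^ (1 | (1 & 0))) & 0)  =[and_comm →]=  (0 & (1 ^ (1 | (1 & 0))))    ⊢ E2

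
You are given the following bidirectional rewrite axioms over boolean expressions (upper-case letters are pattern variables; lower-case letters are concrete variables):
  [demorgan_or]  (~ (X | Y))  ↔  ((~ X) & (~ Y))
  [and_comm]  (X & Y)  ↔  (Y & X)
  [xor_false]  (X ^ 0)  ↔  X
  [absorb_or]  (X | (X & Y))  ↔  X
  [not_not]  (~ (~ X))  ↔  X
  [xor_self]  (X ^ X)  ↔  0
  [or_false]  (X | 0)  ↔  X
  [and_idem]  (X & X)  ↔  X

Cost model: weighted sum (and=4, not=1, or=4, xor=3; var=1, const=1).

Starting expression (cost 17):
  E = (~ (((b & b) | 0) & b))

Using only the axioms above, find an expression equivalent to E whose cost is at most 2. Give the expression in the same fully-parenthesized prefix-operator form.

step 1: or_false (→) rewrites ((b & b) | 0) into (b & b), now (~ ((b & b) & b))
step 2: and_idem (→) rewrites (b & b) into b, now (~ (b & b))
step 3: and_idem (→) rewrites (b & b) into b, reaching cost 2 (bound 2)

(~ b)   [cost 2]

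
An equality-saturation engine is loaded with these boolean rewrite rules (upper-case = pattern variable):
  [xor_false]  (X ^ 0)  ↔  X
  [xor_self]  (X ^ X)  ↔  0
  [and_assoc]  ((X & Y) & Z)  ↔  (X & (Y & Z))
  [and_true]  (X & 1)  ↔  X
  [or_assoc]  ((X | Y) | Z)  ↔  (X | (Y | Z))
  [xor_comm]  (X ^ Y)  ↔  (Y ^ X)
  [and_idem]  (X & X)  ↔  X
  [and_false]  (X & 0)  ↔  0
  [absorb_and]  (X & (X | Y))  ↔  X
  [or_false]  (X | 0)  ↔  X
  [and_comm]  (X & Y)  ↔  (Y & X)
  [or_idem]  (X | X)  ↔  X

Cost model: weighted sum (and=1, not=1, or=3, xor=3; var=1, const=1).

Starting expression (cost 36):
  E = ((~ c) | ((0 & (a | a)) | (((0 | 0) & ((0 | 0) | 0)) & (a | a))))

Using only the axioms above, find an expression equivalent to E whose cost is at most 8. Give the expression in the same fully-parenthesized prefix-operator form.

((~ c) | (0 & a))   [cost 8]

1. [absorb_and →] ((0 | 0) & ((0 | 0) | 0))  →  (0 | 0);  E = ((~ c) | ((0 & (a | a)) | ((0 | 0) & (a | a))))
2. [or_false →] (0 | 0)  →  0;  E = ((~ c) | ((0 & (a | a)) | (0 & (a | a))))
3. [or_idem →] ((0 & (a | a)) | (0 & (a | a)))  →  (0 & (a | a));  E = ((~ c) | (0 & (a | a)))
4. [or_idem →] (a | a)  →  a;  cost 8 ≤ 8, done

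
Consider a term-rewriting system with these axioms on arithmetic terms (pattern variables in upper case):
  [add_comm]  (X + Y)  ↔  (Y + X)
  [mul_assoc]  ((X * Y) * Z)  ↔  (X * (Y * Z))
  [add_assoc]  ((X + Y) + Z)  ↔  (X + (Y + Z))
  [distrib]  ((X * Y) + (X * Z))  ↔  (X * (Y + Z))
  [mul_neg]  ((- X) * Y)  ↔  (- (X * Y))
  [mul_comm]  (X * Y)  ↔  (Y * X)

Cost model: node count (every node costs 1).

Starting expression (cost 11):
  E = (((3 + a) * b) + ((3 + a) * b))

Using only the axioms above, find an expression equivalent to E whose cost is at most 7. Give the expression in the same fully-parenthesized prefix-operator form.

step 1: distrib (→) rewrites (((3 + a) * b) + ((3 + a) * b)) into ((3 + a) * (b + b)), reaching cost 7 (bound 7)

((3 + a) * (b + b))   [cost 7]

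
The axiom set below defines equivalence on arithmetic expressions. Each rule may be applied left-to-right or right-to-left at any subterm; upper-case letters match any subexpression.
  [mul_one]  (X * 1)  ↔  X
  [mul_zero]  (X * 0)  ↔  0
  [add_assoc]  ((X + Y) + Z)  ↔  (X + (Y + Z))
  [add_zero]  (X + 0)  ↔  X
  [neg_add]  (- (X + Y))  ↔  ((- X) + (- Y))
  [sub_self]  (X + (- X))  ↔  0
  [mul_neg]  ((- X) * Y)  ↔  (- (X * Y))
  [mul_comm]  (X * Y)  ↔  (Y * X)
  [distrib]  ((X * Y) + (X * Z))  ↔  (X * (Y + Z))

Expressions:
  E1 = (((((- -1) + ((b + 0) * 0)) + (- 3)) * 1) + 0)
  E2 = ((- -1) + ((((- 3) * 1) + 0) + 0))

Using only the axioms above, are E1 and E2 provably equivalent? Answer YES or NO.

YES

(1) (((((- -1) + ((b + 0) * 0)) + (- 3)) * 1) + 0)  =[add_zero →]=  ((((- -1) + ((b + 0) * 0)) + (- 3)) * 1)
(2) (b + 0)  =[add_zero →]=  b    ⊢ ((((- -1) + (b * 0)) + (- 3)) * 1)
(3) ((((- -1) + (b * 0)) + (- 3)) * 1)  =[mul_one →]=  (((- -1) + (b * 0)) + (- 3))
(4) (b * 0)  =[mul_zero →]=  0    ⊢ (((- -1) + 0) + (- 3))
(5) ((- -1) + 0)  =[add_zero →]=  (- -1)    ⊢ ((- -1) + (- 3))
(6) (- 3)  =[mul_one ←]=  ((- 3) * 1)    ⊢ ((- -1) + ((- 3) * 1))
(7) ((- 3) * 1)  =[add_zero ←]=  (((- 3) * 1) + 0)    ⊢ ((- -1) + (((- 3) * 1) + 0))
(8) ((- 3) * 1)  =[add_zero ←]=  (((- 3) * 1) + 0)    ⊢ E2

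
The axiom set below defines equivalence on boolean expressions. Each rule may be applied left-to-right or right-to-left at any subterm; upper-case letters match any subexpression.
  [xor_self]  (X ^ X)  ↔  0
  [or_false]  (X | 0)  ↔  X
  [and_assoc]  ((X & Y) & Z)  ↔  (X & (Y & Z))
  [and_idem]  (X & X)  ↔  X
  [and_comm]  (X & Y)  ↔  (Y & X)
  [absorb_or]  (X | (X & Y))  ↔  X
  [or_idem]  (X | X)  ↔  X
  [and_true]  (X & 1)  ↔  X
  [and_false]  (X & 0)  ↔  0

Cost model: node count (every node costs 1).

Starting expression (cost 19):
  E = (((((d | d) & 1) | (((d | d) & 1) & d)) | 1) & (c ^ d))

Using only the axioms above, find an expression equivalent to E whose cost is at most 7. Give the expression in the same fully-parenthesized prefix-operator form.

1. [absorb_or →] (((d | d) & 1) | (((d | d) & 1) & d))  →  ((d | d) & 1);  E = ((((d | d) & 1) | 1) & (c ^ d))
2. [and_true →] ((d | d) & 1)  →  (d | d);  E = (((d | d) | 1) & (c ^ d))
3. [or_idem →] (d | d)  →  d;  cost 7 ≤ 7, done

((d | 1) & (c ^ d))   [cost 7]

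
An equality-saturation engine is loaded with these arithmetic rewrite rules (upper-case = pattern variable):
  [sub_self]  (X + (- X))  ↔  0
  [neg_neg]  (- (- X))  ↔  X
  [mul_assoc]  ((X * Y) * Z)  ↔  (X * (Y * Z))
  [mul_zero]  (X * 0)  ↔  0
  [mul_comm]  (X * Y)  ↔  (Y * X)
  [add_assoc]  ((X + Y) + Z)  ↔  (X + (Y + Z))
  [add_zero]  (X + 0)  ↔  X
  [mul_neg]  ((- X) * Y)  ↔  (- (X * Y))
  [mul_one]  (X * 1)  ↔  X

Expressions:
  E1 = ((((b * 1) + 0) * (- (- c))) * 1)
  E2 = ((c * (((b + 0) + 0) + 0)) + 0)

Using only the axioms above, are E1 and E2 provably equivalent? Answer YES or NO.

YES

step 1: mul_one (→) rewrites ((((b * 1) + 0) * (- (- c))) * 1) into (((b * 1) + 0) * (- (- c)))
step 2: neg_neg (→) rewrites (- (- c)) into c, now (((b * 1) + 0) * c)
step 3: add_zero (→) rewrites ((b * 1) + 0) into (b * 1), now ((b * 1) * c)
step 4: mul_one (→) rewrites (b * 1) into b, now (b * c)
step 5: add_zero (←) rewrites b into (b + 0), now ((b + 0) * c)
step 6: mul_comm (→) rewrites ((b + 0) * c) into (c * (b + 0))
step 7: add_zero (←) rewrites (b + 0) into ((b + 0) + 0), now (c * ((b + 0) + 0))
step 8: add_zero (←) rewrites (b + 0) into ((b + 0) + 0), now (c * (((b + 0) + 0) + 0))
step 9: add_zero (←) rewrites (c * (((b + 0) + 0) + 0)) into ((c * (((b + 0) + 0) + 0)) + 0), which is E2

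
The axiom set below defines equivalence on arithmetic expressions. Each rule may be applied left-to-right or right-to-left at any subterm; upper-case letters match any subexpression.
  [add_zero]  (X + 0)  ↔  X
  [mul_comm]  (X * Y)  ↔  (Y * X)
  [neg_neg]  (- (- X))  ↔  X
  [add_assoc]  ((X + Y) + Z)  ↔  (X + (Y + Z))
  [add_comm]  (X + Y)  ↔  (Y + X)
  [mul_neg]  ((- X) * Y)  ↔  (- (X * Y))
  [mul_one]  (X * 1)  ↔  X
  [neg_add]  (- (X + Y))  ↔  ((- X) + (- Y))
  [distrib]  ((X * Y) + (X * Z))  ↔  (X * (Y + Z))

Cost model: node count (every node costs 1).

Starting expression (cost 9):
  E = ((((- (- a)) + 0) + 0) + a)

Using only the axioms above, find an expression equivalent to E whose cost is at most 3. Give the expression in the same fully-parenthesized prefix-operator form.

1. [add_zero →] (((- (- a)) + 0) + 0)  →  ((- (- a)) + 0);  E = (((- (- a)) + 0) + a)
2. [neg_neg →] (- (- a))  →  a;  E = ((a + 0) + a)
3. [add_zero →] (a + 0)  →  a;  cost 3 ≤ 3, done

(a + a)   [cost 3]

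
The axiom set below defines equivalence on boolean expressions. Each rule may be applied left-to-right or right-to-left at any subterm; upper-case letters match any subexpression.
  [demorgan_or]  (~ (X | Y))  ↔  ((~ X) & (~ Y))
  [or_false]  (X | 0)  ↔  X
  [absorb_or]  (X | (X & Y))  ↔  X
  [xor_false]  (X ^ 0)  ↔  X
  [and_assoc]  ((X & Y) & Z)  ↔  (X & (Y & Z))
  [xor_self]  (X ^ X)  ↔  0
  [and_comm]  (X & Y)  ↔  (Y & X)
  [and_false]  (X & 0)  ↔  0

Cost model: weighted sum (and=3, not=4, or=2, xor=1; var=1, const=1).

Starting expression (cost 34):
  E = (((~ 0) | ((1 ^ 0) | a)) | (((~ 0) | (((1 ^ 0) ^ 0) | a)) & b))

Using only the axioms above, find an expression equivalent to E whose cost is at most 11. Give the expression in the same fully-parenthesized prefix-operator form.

1. [xor_false →] ((1 ^ 0) ^ 0)  →  (1 ^ 0);  E = (((~ 0) | ((1 ^ 0) | a)) | (((~ 0) | ((1 ^ 0) | a)) & b))
2. [absorb_or →] (((~ 0) | ((1 ^ 0) | a)) | (((~ 0) | ((1 ^ 0) | a)) & b))  →  ((~ 0) | ((1 ^ 0) | a))
3. [xor_false →] (1 ^ 0)  →  1;  cost 11 ≤ 11, done

((~ 0) | (1 | a))   [cost 11]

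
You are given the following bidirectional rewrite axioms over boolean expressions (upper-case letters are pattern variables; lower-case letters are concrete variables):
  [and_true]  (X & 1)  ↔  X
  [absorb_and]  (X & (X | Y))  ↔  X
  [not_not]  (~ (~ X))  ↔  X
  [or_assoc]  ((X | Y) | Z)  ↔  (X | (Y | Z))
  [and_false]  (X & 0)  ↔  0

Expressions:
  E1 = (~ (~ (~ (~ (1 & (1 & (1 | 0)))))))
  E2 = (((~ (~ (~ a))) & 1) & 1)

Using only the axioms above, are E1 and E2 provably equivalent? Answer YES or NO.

All listed rules preserve value, hence provable equivalence implies equal values everywhere; look for a separating assignment.
a=1 gives E1 ↦ 1, E2 ↦ 0; values differ ⇒ not provably equivalent.

NO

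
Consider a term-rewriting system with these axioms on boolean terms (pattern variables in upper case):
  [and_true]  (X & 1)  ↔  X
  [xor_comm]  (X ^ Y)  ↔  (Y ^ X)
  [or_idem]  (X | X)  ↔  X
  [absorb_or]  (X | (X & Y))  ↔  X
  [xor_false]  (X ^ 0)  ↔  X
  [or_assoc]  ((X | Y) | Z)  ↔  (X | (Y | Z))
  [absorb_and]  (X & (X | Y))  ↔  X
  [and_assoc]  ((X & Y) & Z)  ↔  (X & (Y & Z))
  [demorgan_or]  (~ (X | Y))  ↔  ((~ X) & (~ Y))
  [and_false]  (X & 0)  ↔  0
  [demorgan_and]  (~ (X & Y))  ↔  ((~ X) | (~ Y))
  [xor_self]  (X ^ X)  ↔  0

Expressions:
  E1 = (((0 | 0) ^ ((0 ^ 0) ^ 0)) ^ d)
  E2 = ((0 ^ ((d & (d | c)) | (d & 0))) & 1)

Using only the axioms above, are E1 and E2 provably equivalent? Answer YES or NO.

(1) ((0 ^ 0) ^ 0)  =[xor_false →]=  (0 ^ 0)    ⊢ (((0 | 0) ^ (0 ^ 0)) ^ d)
(2) (0 ^ 0)  =[xor_false →]=  0    ⊢ (((0 | 0) ^ 0) ^ d)
(3) ((0 | 0) ^ 0)  =[xor_false →]=  (0 | 0)    ⊢ ((0 | 0) ^ d)
(4) (0 | 0)  =[or_idem →]=  0    ⊢ (0 ^ d)
(5) (0 ^ d)  =[and_true ←]=  ((0 ^ d) & 1)
(6) d  =[absorb_or ←]=  (d | (d & 0))    ⊢ ((0 ^ (d | (d & 0))) & 1)
(7) d  =[absorb_and ←]=  (d & (d | c))    ⊢ E2

YES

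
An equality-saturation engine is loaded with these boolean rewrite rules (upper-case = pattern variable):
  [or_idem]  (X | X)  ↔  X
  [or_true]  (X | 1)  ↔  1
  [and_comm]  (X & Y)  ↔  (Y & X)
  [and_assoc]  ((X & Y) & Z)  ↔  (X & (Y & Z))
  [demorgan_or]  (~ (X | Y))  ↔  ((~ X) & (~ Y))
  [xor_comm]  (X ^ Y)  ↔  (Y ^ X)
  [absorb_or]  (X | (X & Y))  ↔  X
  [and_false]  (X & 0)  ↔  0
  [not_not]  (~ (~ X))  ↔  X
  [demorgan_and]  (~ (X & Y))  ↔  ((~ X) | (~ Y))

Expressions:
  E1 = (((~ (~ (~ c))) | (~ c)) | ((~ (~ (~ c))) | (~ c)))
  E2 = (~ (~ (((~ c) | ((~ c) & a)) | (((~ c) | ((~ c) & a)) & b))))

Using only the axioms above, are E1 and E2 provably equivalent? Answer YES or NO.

(1) (((~ (~ (~ c))) | (~ c)) | ((~ (~ (~ c))) | (~ c)))  =[or_idem →]=  ((~ (~ (~ c))) | (~ c))
(2) (~ (~ (~ c)))  =[not_not →]=  (~ c)    ⊢ ((~ c) | (~ c))
(3) ((~ c) | (~ c))  =[or_idem →]=  (~ c)
(4) (~ c)  =[not_not ←]=  (~ (~ (~ c)))
(5) (~ c)  =[absorb_or ←]=  ((~ c) | ((~ c) & a))    ⊢ (~ (~ ((~ c) | ((~ c) & a))))
(6) ((~ c) | ((~ c) & a))  =[absorb_or ←]=  (((~ c) | ((~ c) & a)) | (((~ c) | ((~ c) & a)) & b))    ⊢ E2

YES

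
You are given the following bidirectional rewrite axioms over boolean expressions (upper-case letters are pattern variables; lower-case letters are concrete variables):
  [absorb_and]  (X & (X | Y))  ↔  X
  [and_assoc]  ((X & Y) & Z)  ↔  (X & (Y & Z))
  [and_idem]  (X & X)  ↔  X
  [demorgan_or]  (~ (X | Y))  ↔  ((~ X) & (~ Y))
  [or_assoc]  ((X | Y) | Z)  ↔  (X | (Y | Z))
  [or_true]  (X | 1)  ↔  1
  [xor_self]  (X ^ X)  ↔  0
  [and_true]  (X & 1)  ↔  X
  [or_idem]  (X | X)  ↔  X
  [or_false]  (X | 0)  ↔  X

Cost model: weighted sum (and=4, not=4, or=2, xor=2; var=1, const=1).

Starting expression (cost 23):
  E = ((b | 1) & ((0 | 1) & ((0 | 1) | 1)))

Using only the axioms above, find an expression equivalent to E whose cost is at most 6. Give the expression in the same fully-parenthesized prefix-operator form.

(1) ((0 | 1) & ((0 | 1) | 1))  =[absorb_and →]=  (0 | 1)    ⊢ ((b | 1) & (0 | 1))
(2) (b | 1)  =[or_true →]=  1    ⊢ (1 & (0 | 1))
(3) (0 | 1)  =[or_true →]=  1    ⊢ cost 6, within 6

(1 & 1)   [cost 6]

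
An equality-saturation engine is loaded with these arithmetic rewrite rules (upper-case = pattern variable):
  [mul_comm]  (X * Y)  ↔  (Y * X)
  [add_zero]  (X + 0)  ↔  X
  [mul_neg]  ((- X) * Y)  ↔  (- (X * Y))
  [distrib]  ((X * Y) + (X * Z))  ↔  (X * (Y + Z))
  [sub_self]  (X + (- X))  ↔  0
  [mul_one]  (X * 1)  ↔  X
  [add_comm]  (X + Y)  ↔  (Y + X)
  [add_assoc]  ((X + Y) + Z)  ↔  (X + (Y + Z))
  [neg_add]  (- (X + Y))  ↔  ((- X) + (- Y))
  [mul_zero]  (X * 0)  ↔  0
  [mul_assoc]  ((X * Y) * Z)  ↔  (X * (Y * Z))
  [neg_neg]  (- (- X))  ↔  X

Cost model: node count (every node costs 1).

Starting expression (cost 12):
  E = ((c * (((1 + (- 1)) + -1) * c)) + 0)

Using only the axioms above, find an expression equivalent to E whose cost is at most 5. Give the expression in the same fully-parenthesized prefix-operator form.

1. [add_zero →] ((c * (((1 + (- 1)) + -1) * c)) + 0)  →  (c * (((1 + (- 1)) + -1) * c))
2. [add_comm →] ((1 + (- 1)) + -1)  →  (-1 + (1 + (- 1)));  E = (c * ((-1 + (1 + (- 1))) * c))
3. [sub_self →] (1 + (- 1))  →  0;  E = (c * ((-1 + 0) * c))
4. [add_zero →] (-1 + 0)  →  -1;  cost 5 ≤ 5, done

(c * (-1 * c))   [cost 5]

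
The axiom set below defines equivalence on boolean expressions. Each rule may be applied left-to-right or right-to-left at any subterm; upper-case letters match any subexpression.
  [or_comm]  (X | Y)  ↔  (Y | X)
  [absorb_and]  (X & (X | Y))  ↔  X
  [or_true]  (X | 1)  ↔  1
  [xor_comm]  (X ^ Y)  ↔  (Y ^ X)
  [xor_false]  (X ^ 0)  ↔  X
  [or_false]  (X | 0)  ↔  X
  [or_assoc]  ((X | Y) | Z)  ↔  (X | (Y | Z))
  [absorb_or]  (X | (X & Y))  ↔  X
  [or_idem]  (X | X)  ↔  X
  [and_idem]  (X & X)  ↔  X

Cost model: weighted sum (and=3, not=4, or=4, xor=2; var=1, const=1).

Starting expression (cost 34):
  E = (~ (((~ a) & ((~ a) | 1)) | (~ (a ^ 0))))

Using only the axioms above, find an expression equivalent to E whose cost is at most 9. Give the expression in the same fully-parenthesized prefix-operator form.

1. [xor_false →] (a ^ 0)  →  a;  E = (~ (((~ a) & ((~ a) | 1)) | (~ a)))
2. [absorb_and →] ((~ a) & ((~ a) | 1))  →  (~ a);  E = (~ ((~ a) | (~ a)))
3. [or_idem →] ((~ a) | (~ a))  →  (~ a);  cost 9 ≤ 9, done

(~ (~ a))   [cost 9]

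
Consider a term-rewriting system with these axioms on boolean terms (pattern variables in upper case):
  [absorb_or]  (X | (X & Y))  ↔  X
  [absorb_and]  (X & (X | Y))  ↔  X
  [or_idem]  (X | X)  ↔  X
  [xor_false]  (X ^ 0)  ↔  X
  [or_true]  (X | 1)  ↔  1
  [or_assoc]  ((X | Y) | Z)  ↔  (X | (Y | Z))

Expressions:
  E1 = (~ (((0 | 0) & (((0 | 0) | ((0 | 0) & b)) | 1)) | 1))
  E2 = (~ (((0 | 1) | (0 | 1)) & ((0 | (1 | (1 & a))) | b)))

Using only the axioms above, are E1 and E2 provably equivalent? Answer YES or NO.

YES

step 1: absorb_or (→) rewrites ((0 | 0) | ((0 | 0) & b)) into (0 | 0), now (~ (((0 | 0) & ((0 | 0) | 1)) | 1))
step 2: absorb_and (→) rewrites ((0 | 0) & ((0 | 0) | 1)) into (0 | 0), now (~ ((0 | 0) | 1))
step 3: or_idem (→) rewrites (0 | 0) into 0, now (~ (0 | 1))
step 4: absorb_and (←) rewrites (0 | 1) into ((0 | 1) & ((0 | 1) | b)), now (~ ((0 | 1) & ((0 | 1) | b)))
step 5: absorb_or (←) rewrites 1 into (1 | (1 & a)), now (~ ((0 | 1) & ((0 | (1 | (1 & a))) | b)))
step 6: or_idem (←) rewrites (0 | 1) into ((0 | 1) | (0 | 1)), which is E2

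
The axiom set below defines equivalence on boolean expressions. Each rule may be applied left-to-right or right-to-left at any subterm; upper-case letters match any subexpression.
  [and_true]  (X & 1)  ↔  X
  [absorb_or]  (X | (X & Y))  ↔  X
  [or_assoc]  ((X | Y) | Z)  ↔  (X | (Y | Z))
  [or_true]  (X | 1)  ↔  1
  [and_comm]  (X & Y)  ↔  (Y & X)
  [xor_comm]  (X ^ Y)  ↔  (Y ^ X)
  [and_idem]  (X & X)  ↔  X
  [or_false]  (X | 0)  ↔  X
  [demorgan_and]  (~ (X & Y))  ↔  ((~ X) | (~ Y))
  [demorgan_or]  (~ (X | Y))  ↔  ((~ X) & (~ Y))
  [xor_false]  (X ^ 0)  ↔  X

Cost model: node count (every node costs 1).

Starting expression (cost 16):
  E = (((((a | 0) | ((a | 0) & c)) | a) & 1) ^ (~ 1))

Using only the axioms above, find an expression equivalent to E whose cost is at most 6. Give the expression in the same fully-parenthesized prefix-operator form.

((a | a) ^ (~ 1))   [cost 6]

step 1: absorb_or (→) rewrites ((a | 0) | ((a | 0) & c)) into (a | 0), now ((((a | 0) | a) & 1) ^ (~ 1))
step 2: and_true (→) rewrites (((a | 0) | a) & 1) into ((a | 0) | a), now (((a | 0) | a) ^ (~ 1))
step 3: or_false (→) rewrites (a | 0) into a, reaching cost 6 (bound 6)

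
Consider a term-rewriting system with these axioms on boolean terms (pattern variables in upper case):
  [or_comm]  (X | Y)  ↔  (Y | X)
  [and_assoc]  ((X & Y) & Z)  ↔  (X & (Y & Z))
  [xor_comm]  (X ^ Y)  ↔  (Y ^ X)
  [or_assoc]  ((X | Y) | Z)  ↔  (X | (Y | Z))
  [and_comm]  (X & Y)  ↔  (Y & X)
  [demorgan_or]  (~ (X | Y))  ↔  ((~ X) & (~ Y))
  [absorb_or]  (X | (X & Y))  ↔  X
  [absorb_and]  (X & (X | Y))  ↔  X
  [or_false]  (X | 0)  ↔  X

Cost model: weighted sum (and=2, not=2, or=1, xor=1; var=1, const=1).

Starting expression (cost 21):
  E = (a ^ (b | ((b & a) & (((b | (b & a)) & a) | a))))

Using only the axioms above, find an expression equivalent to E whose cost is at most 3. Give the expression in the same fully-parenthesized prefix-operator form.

1. [absorb_or →] (b | (b & a))  →  b;  E = (a ^ (b | ((b & a) & ((b & a) | a))))
2. [absorb_and →] ((b & a) & ((b & a) | a))  →  (b & a);  E = (a ^ (b | (b & a)))
3. [absorb_or →] (b | (b & a))  →  b;  cost 3 ≤ 3, done

(a ^ b)   [cost 3]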